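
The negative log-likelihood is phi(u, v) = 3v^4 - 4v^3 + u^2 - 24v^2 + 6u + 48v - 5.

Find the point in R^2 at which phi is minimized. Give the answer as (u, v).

phi(u,v) separates as P(u) + Q(v) − 5, so its minimum is min P + min Q − 5.
P'(u) = 2u + 6 vanishes at u ∈ {-3}; Q'(v) = 12(v - 2)(v - 1)(v + 2) vanishes at v ∈ {-2, 1, 2}.
Local minima of P (where P''>0): P(-3)=-9. Local minima of Q: Q(-2)=-112, Q(2)=16.
So the global minimum of phi is P(-3) + Q(-2) − 5 = -9 − 112 − 5 = -126, attained at (-3, -2).

(-3, -2)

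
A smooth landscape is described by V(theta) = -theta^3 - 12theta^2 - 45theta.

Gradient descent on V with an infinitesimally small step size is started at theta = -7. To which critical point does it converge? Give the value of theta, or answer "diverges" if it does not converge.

-5

V'(theta) = -3(theta + 3)(theta + 5), so V'(-7) = -24.
Gradient descent moves in the -V' direction, i.e. theta is increasing.
The nearest critical point in that direction is theta = -5, where V'' = 6 > 0 (a local minimum). The iterate converges there.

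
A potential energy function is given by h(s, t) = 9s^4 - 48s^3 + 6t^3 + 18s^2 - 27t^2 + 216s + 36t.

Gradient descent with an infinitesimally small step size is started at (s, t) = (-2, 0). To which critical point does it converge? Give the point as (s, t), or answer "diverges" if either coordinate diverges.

h is separable, so gradient descent decouples: s follows -∂h/∂s, t follows -∂h/∂t.
∂h/∂s = 36(s - 3)(s - 2)(s + 1); at s=-2 this is -720, so s increases.
∂h/∂t = 18(t - 2)(t - 1); at t=0 this is 36, so t decreases.
The t-coordinate has no critical point in that direction and runs off to infinity.

diverges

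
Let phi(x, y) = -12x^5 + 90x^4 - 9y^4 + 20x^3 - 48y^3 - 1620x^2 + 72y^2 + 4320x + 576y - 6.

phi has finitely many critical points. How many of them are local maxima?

4

phi separates as a function of x plus a function of y, so ∇phi=0 decouples.
∂phi/∂x = -60(x - 4)(x - 3)(x - 2)(x + 3) = 0 at x ∈ {-3, 2, 3, 4}; ∂phi/∂y = -36(y - 2)(y + 2)(y + 4) = 0 at y ∈ {-4, -2, 2}.
The Hessian is diagonal: diag(phi_xx, phi_yy). Second derivatives: phi_xx(-3)=12600, phi_xx(2)=-600, phi_xx(3)=360, phi_xx(4)=-840; phi_yy(-4)=-432, phi_yy(-2)=288, phi_yy(2)=-864.
Local maxima occur where both diagonal entries negative: (2, -4), (2, 2), (4, -4), (4, 2). Count: 4.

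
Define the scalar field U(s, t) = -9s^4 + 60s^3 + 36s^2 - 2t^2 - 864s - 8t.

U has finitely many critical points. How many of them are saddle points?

1

U separates as a function of s plus a function of t, so ∇U=0 decouples.
∂U/∂s = -36(s - 4)(s - 3)(s + 2) = 0 at s ∈ {-2, 3, 4}; ∂U/∂t = -4(t + 2) = 0 at t ∈ {-2}.
The Hessian is diagonal: diag(U_ss, U_tt). Second derivatives: U_ss(-2)=-1080, U_ss(3)=180, U_ss(4)=-216; U_tt(-2)=-4.
Saddle points occur where the two diagonal entries have opposite signs: (3, -2). Count: 1.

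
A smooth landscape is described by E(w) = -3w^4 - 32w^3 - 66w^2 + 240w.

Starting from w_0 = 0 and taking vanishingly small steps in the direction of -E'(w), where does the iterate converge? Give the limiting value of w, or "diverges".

-4

E'(w) = -12(w - 1)(w + 4)(w + 5), so E'(0) = 240.
Gradient descent moves in the -E' direction, i.e. w is decreasing.
The nearest critical point in that direction is w = -4, where E'' = 60 > 0 (a local minimum). The iterate converges there.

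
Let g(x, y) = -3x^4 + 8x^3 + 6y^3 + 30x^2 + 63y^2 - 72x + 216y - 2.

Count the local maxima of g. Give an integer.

g separates as a function of x plus a function of y, so ∇g=0 decouples.
∂g/∂x = -12(x - 3)(x - 1)(x + 2) = 0 at x ∈ {-2, 1, 3}; ∂g/∂y = 18(y + 3)(y + 4) = 0 at y ∈ {-4, -3}.
The Hessian is diagonal: diag(g_xx, g_yy). Second derivatives: g_xx(-2)=-180, g_xx(1)=72, g_xx(3)=-120; g_yy(-4)=-18, g_yy(-3)=18.
Local maxima occur where both diagonal entries negative: (-2, -4), (3, -4). Count: 2.

2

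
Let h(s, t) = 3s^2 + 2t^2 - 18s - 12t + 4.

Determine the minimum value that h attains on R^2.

-41

h(s,t) separates as P(s) + Q(t) + 4, so its minimum is min P + min Q + 4.
P'(s) = 6s - 18 vanishes at s ∈ {3}; Q'(t) = 4(t - 3) vanishes at t ∈ {3}.
Local minima of P (where P''>0): P(3)=-27. Local minima of Q: Q(3)=-18.
So the global minimum of h is P(3) + Q(3) + 4 = -27 − 18 + 4 = -41, attained at (3, 3).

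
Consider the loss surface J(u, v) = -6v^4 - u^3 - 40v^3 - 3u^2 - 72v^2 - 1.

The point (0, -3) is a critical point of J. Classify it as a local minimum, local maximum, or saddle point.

The mixed partial ∂²J/∂u∂v is 0, so the Hessian at any point is diag(J_uu, J_vv) = diag(-6(u + 1), -24(3v^2 + 10v + 6)).
At (0, -3): H = diag(-6, -72).
Both eigenvalues are negative, so H is negative definite: a local maximum.

local maximum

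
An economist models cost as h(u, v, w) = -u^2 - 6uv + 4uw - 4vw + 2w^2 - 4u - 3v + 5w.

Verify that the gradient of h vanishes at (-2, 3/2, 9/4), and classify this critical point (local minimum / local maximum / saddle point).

saddle point

∇h = (-2u - 6v + 4w - 4, -6u - 4w - 3, 4u - 4v + 4w + 5); substituting (-2, 3/2, 9/4) gives ∇h = (0, 0, 0), so (-2, 3/2, 9/4) is indeed a critical point.
The Hessian is constant: H = [[-2, -6, 4], [-6, 0, -4], [4, -4, 4]].
Leading principal minors: Δ₁ = -2, Δ₂ = -36, Δ₃ = 80.
The minors fit neither the all-positive nor the alternating-sign pattern, so H is indefinite: a saddle point.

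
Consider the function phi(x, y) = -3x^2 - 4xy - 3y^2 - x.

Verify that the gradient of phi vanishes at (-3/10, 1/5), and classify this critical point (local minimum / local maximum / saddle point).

∇phi = (-6x - 4y - 1, -4x - 6y); substituting (-3/10, 1/5) gives ∇phi = (0, 0), so (-3/10, 1/5) is indeed a critical point.
The Hessian of phi is constant: H = [[-6, -4], [-4, -6]].
det(H) = (-6)·(-6) − (-4)² = 20.
det(H) > 0 and tr(H) = -12 < 0, so H is negative definite and the point is a local maximum.

local maximum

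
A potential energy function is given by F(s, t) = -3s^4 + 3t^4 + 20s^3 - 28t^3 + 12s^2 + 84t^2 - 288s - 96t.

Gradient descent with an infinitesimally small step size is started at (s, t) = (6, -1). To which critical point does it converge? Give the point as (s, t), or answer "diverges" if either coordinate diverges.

F is separable, so gradient descent decouples: s follows -∂F/∂s, t follows -∂F/∂t.
∂F/∂s = -12(s - 4)(s - 3)(s + 2); at s=6 this is -576, so s increases.
∂F/∂t = 12(t - 4)(t - 2)(t - 1); at t=-1 this is -360, so t increases.
The s-coordinate has no critical point in that direction and runs off to infinity.

diverges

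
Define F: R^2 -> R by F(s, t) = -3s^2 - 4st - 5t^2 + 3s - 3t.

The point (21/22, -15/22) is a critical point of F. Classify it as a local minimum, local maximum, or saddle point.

local maximum

The Hessian of F is constant: H = [[-6, -4], [-4, -10]].
det(H) = (-6)·(-10) − (-4)² = 44.
det(H) > 0 and tr(H) = -16 < 0, so H is negative definite and the point is a local maximum.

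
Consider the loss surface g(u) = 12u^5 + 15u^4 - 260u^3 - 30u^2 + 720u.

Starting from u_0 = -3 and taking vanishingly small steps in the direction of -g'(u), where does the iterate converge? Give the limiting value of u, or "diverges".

-1

g'(u) = 60(u - 3)(u - 1)(u + 1)(u + 4), so g'(-3) = -2880.
Gradient descent moves in the -g' direction, i.e. u is increasing.
The nearest critical point in that direction is u = -1, where g'' = 1440 > 0 (a local minimum). The iterate converges there.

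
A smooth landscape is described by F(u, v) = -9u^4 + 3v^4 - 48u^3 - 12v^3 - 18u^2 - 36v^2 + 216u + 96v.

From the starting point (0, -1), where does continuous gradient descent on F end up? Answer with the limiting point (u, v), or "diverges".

F is separable, so gradient descent decouples: u follows -∂F/∂u, v follows -∂F/∂v.
∂F/∂u = -36(u - 1)(u + 2)(u + 3); at u=0 this is 216, so u decreases.
∂F/∂v = 12(v - 4)(v - 1)(v + 2); at v=-1 this is 120, so v decreases.
u converges to its nearest critical value -2 (a local min of the u-part); v converges to -2. The iterate converges to (-2, -2).

(-2, -2)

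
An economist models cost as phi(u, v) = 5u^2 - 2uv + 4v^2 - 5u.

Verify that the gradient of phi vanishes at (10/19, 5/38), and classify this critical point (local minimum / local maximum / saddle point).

∇phi = (10u - 2v - 5, -2u + 8v); substituting (10/19, 5/38) gives ∇phi = (0, 0), so (10/19, 5/38) is indeed a critical point.
The Hessian of phi is constant: H = [[10, -2], [-2, 8]].
det(H) = 10·8 − (-2)² = 76.
det(H) > 0 and tr(H) = 18 > 0, so H is positive definite and the point is a local minimum.

local minimum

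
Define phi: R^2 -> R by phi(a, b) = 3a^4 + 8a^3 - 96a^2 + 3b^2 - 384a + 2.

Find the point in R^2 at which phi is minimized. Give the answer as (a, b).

phi(a,b) separates as P(a) + Q(b) + 2, so its minimum is min P + min Q + 2.
P'(a) = 12(a - 4)(a + 2)(a + 4) vanishes at a ∈ {-4, -2, 4}; Q'(b) = 6b vanishes at b ∈ {0}.
Local minima of P (where P''>0): P(-4)=256, P(4)=-1792. Local minima of Q: Q(0)=0.
So the global minimum of phi is P(4) + Q(0) + 2 = -1792 + 0 + 2 = -1790, attained at (4, 0).

(4, 0)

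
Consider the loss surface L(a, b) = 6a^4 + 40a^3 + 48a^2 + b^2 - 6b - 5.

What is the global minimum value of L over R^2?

-270

L(a,b) separates as P(a) + Q(b) − 5, so its minimum is min P + min Q − 5.
P'(a) = 24a(a + 1)(a + 4) vanishes at a ∈ {-4, -1, 0}; Q'(b) = 2b - 6 vanishes at b ∈ {3}.
Local minima of P (where P''>0): P(-4)=-256, P(0)=0. Local minima of Q: Q(3)=-9.
So the global minimum of L is P(-4) + Q(3) − 5 = -256 − 9 − 5 = -270, attained at (-4, 3).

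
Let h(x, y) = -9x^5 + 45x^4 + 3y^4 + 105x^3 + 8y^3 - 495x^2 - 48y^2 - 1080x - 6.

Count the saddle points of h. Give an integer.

h separates as a function of x plus a function of y, so ∇h=0 decouples.
∂h/∂x = -45(x - 4)(x - 3)(x + 1)(x + 2) = 0 at x ∈ {-2, -1, 3, 4}; ∂h/∂y = 12y(y - 2)(y + 4) = 0 at y ∈ {-4, 0, 2}.
The Hessian is diagonal: diag(h_xx, h_yy). Second derivatives: h_xx(-2)=1350, h_xx(-1)=-900, h_xx(3)=900, h_xx(4)=-1350; h_yy(-4)=288, h_yy(0)=-96, h_yy(2)=144.
Saddle points occur where the two diagonal entries have opposite signs: (-2, 0), (-1, -4), (-1, 2), (3, 0), (4, -4), (4, 2). Count: 6.

6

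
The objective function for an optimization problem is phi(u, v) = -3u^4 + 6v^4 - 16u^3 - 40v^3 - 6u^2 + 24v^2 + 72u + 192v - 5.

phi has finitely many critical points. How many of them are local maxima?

2

phi separates as a function of u plus a function of v, so ∇phi=0 decouples.
∂phi/∂u = -12(u - 1)(u + 2)(u + 3) = 0 at u ∈ {-3, -2, 1}; ∂phi/∂v = 24(v - 4)(v - 2)(v + 1) = 0 at v ∈ {-1, 2, 4}.
The Hessian is diagonal: diag(phi_uu, phi_vv). Second derivatives: phi_uu(-3)=-48, phi_uu(-2)=36, phi_uu(1)=-144; phi_vv(-1)=360, phi_vv(2)=-144, phi_vv(4)=240.
Local maxima occur where both diagonal entries negative: (-3, 2), (1, 2). Count: 2.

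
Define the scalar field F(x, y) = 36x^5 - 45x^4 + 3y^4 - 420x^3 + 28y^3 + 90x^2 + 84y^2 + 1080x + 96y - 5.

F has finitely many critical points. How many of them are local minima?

F separates as a function of x plus a function of y, so ∇F=0 decouples.
∂F/∂x = 180(x - 3)(x - 1)(x + 1)(x + 2) = 0 at x ∈ {-2, -1, 1, 3}; ∂F/∂y = 12(y + 1)(y + 2)(y + 4) = 0 at y ∈ {-4, -2, -1}.
The Hessian is diagonal: diag(F_xx, F_yy). Second derivatives: F_xx(-2)=-2700, F_xx(-1)=1440, F_xx(1)=-2160, F_xx(3)=7200; F_yy(-4)=72, F_yy(-2)=-24, F_yy(-1)=36.
Local minima occur where both diagonal entries positive: (-1, -4), (-1, -1), (3, -4), (3, -1). Count: 4.

4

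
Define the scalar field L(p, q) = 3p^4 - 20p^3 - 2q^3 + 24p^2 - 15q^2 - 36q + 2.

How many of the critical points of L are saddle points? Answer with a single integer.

L separates as a function of p plus a function of q, so ∇L=0 decouples.
∂L/∂p = 12p(p - 4)(p - 1) = 0 at p ∈ {0, 1, 4}; ∂L/∂q = -6(q + 2)(q + 3) = 0 at q ∈ {-3, -2}.
The Hessian is diagonal: diag(L_pp, L_qq). Second derivatives: L_pp(0)=48, L_pp(1)=-36, L_pp(4)=144; L_qq(-3)=6, L_qq(-2)=-6.
Saddle points occur where the two diagonal entries have opposite signs: (0, -2), (1, -3), (4, -2). Count: 3.

3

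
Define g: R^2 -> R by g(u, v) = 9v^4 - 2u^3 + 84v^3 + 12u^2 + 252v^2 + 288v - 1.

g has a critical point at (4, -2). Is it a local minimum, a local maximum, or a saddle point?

The mixed partial ∂²g/∂u∂v is 0, so the Hessian at any point is diag(g_uu, g_vv) = diag(12(-u + 2), 36(3v^2 + 14v + 14)).
At (4, -2): H = diag(-24, -72).
Both eigenvalues are negative, so H is negative definite: a local maximum.

local maximum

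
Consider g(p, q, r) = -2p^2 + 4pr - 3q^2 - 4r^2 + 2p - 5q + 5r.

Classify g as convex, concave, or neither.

g is quadratic, so its Hessian is the constant matrix H = [[-4, 0, 4], [0, -6, 0], [4, 0, -8]].
Leading principal minors: -4, 24, -96.
Signs alternate −, +, − ⇒ H ≺ 0 ⇒ concave.

concave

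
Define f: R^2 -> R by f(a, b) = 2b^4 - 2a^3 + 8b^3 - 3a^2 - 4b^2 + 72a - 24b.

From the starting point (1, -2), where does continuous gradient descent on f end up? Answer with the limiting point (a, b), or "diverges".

f is separable, so gradient descent decouples: a follows -∂f/∂a, b follows -∂f/∂b.
∂f/∂a = -6(a - 3)(a + 4); at a=1 this is 60, so a decreases.
∂f/∂b = 8(b - 1)(b + 1)(b + 3); at b=-2 this is 24, so b decreases.
a converges to its nearest critical value -4 (a local min of the a-part); b converges to -3. The iterate converges to (-4, -3).

(-4, -3)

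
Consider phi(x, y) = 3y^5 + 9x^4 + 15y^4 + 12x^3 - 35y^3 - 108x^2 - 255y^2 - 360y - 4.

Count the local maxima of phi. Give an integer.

phi separates as a function of x plus a function of y, so ∇phi=0 decouples.
∂phi/∂x = 36x(x - 2)(x + 3) = 0 at x ∈ {-3, 0, 2}; ∂phi/∂y = 15(y - 3)(y + 1)(y + 2)(y + 4) = 0 at y ∈ {-4, -2, -1, 3}.
The Hessian is diagonal: diag(phi_xx, phi_yy). Second derivatives: phi_xx(-3)=540, phi_xx(0)=-216, phi_xx(2)=360; phi_yy(-4)=-630, phi_yy(-2)=150, phi_yy(-1)=-180, phi_yy(3)=2100.
Local maxima occur where both diagonal entries negative: (0, -4), (0, -1). Count: 2.

2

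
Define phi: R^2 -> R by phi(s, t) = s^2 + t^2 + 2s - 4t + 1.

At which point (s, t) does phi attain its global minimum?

(-1, 2)

phi(s,t) separates as P(s) + Q(t) + 1, so its minimum is min P + min Q + 1.
P'(s) = 2s + 2 vanishes at s ∈ {-1}; Q'(t) = 2(t - 2) vanishes at t ∈ {2}.
Local minima of P (where P''>0): P(-1)=-1. Local minima of Q: Q(2)=-4.
So the global minimum of phi is P(-1) + Q(2) + 1 = -1 − 4 + 1 = -4, attained at (-1, 2).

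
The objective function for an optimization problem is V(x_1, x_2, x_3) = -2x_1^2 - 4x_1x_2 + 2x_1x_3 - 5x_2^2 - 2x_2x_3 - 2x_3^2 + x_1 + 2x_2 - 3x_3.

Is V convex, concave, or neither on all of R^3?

V is quadratic, so its Hessian is the constant matrix H = [[-4, -4, 2], [-4, -10, -2], [2, -2, -4]].
Leading principal minors: -4, 24, -8.
Signs alternate −, +, − ⇒ H ≺ 0 ⇒ concave.

concave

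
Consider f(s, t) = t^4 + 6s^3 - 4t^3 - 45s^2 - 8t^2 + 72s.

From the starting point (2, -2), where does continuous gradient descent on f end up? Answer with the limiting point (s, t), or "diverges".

(4, -1)

f is separable, so gradient descent decouples: s follows -∂f/∂s, t follows -∂f/∂t.
∂f/∂s = 18(s - 4)(s - 1); at s=2 this is -36, so s increases.
∂f/∂t = 4t(t - 4)(t + 1); at t=-2 this is -48, so t increases.
s converges to its nearest critical value 4 (a local min of the s-part); t converges to -1. The iterate converges to (4, -1).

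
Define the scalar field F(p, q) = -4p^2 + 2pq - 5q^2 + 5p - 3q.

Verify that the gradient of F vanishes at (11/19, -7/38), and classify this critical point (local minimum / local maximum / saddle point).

local maximum

∇F = (-8p + 2q + 5, 2p - 10q - 3); substituting (11/19, -7/38) gives ∇F = (0, 0), so (11/19, -7/38) is indeed a critical point.
The Hessian of F is constant: H = [[-8, 2], [2, -10]].
det(H) = (-8)·(-10) − 2² = 76.
det(H) > 0 and tr(H) = -18 < 0, so H is negative definite and the point is a local maximum.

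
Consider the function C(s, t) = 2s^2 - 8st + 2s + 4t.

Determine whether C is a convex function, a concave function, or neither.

neither

C is quadratic, so its Hessian is the constant matrix H = [[4, -8], [-8, 0]].
det(H) = -64, tr(H) = 4.
det(H) < 0, so H is indefinite: neither convex nor concave.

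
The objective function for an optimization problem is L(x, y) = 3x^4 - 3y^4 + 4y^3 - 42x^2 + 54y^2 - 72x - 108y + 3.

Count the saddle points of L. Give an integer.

5

L separates as a function of x plus a function of y, so ∇L=0 decouples.
∂L/∂x = 12(x - 3)(x + 1)(x + 2) = 0 at x ∈ {-2, -1, 3}; ∂L/∂y = -12(y - 3)(y - 1)(y + 3) = 0 at y ∈ {-3, 1, 3}.
The Hessian is diagonal: diag(L_xx, L_yy). Second derivatives: L_xx(-2)=60, L_xx(-1)=-48, L_xx(3)=240; L_yy(-3)=-288, L_yy(1)=96, L_yy(3)=-144.
Saddle points occur where the two diagonal entries have opposite signs: (-2, -3), (-2, 3), (-1, 1), (3, -3), (3, 3). Count: 5.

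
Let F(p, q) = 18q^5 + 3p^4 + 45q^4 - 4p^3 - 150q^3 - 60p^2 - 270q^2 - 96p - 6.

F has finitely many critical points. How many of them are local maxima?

F separates as a function of p plus a function of q, so ∇F=0 decouples.
∂F/∂p = 12(p - 4)(p + 1)(p + 2) = 0 at p ∈ {-2, -1, 4}; ∂F/∂q = 90q(q - 2)(q + 1)(q + 3) = 0 at q ∈ {-3, -1, 0, 2}.
The Hessian is diagonal: diag(F_pp, F_qq). Second derivatives: F_pp(-2)=72, F_pp(-1)=-60, F_pp(4)=360; F_qq(-3)=-2700, F_qq(-1)=540, F_qq(0)=-540, F_qq(2)=2700.
Local maxima occur where both diagonal entries negative: (-1, -3), (-1, 0). Count: 2.

2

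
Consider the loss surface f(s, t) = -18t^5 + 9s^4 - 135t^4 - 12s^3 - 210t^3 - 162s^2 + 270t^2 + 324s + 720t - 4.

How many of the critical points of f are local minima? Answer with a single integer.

f separates as a function of s plus a function of t, so ∇f=0 decouples.
∂f/∂s = 36(s - 3)(s - 1)(s + 3) = 0 at s ∈ {-3, 1, 3}; ∂f/∂t = -90(t - 1)(t + 1)(t + 2)(t + 4) = 0 at t ∈ {-4, -2, -1, 1}.
The Hessian is diagonal: diag(f_ss, f_tt). Second derivatives: f_ss(-3)=864, f_ss(1)=-288, f_ss(3)=432; f_tt(-4)=2700, f_tt(-2)=-540, f_tt(-1)=540, f_tt(1)=-2700.
Local minima occur where both diagonal entries positive: (-3, -4), (-3, -1), (3, -4), (3, -1). Count: 4.

4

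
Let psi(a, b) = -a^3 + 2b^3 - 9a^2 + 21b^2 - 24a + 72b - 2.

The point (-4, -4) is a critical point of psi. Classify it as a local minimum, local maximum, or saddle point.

The mixed partial ∂²psi/∂a∂b is 0, so the Hessian at any point is diag(psi_aa, psi_bb) = diag(-6(a + 3), 6(2b + 7)).
At (-4, -4): H = diag(6, -6).
The eigenvalues have opposite signs, so H is indefinite: a saddle point.

saddle point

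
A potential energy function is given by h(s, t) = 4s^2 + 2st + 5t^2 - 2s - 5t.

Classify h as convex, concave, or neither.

h is quadratic, so its Hessian is the constant matrix H = [[8, 2], [2, 10]].
det(H) = 76, tr(H) = 18.
det(H) > 0 and tr(H) > 0, so H is positive definite everywhere: convex.

convex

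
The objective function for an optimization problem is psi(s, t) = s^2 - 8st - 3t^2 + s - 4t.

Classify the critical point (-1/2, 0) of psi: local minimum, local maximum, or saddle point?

The Hessian of psi is constant: H = [[2, -8], [-8, -6]].
det(H) = 2·(-6) − (-8)² = -76.
Since det(H) < 0, H is indefinite and the critical point is a saddle point.

saddle point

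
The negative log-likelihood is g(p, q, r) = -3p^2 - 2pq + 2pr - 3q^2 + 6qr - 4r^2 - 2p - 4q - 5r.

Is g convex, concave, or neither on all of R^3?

concave

g is quadratic, so its Hessian is the constant matrix H = [[-6, -2, 2], [-2, -6, 6], [2, 6, -8]].
Leading principal minors: -6, 32, -64.
Signs alternate −, +, − ⇒ H ≺ 0 ⇒ concave.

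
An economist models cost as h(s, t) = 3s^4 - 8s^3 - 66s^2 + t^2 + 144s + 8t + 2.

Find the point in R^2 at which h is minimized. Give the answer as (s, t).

(-3, -4)

h(s,t) separates as P(s) + Q(t) + 2, so its minimum is min P + min Q + 2.
P'(s) = 12(s - 4)(s - 1)(s + 3) vanishes at s ∈ {-3, 1, 4}; Q'(t) = 2(t + 4) vanishes at t ∈ {-4}.
Local minima of P (where P''>0): P(-3)=-567, P(4)=-224. Local minima of Q: Q(-4)=-16.
So the global minimum of h is P(-3) + Q(-4) + 2 = -567 − 16 + 2 = -581, attained at (-3, -4).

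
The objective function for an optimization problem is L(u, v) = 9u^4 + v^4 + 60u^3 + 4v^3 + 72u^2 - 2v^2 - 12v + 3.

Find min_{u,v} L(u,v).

-390

L(u,v) separates as P(u) + Q(v) + 3, so its minimum is min P + min Q + 3.
P'(u) = 36u(u + 1)(u + 4) vanishes at u ∈ {-4, -1, 0}; Q'(v) = 4(v - 1)(v + 1)(v + 3) vanishes at v ∈ {-3, -1, 1}.
Local minima of P (where P''>0): P(-4)=-384, P(0)=0. Local minima of Q: Q(-3)=-9, Q(1)=-9.
So the global minimum of L is P(-4) + Q(-3) + 3 = -384 − 9 + 3 = -390, attained at (-4, -3).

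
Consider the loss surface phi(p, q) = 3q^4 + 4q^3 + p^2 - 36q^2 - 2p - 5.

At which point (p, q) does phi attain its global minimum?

(1, -3)

phi(p,q) separates as A(p) + B(q) − 5, so its minimum is min A + min B − 5.
A'(p) = 2p - 2 vanishes at p ∈ {1}; B'(q) = 12q(q - 2)(q + 3) vanishes at q ∈ {-3, 0, 2}.
Local minima of A (where A''>0): A(1)=-1. Local minima of B: B(-3)=-189, B(2)=-64.
So the global minimum of phi is A(1) + B(-3) − 5 = -1 − 189 − 5 = -195, attained at (1, -3).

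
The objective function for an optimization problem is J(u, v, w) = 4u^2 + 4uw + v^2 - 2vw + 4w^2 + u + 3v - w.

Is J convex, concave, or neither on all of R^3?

J is quadratic, so its Hessian is the constant matrix H = [[8, 0, 4], [0, 2, -2], [4, -2, 8]].
Leading principal minors: 8, 16, 64.
All positive ⇒ H ≻ 0 ⇒ convex.

convex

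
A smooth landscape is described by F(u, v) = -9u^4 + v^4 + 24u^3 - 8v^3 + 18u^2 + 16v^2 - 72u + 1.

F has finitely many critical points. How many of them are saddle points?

5

F separates as a function of u plus a function of v, so ∇F=0 decouples.
∂F/∂u = -36(u - 2)(u - 1)(u + 1) = 0 at u ∈ {-1, 1, 2}; ∂F/∂v = 4v(v - 4)(v - 2) = 0 at v ∈ {0, 2, 4}.
The Hessian is diagonal: diag(F_uu, F_vv). Second derivatives: F_uu(-1)=-216, F_uu(1)=72, F_uu(2)=-108; F_vv(0)=32, F_vv(2)=-16, F_vv(4)=32.
Saddle points occur where the two diagonal entries have opposite signs: (-1, 0), (-1, 4), (1, 2), (2, 0), (2, 4). Count: 5.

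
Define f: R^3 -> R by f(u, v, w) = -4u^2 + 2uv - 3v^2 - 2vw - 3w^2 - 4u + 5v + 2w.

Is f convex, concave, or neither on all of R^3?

concave

f is quadratic, so its Hessian is the constant matrix H = [[-8, 2, 0], [2, -6, -2], [0, -2, -6]].
Leading principal minors: -8, 44, -232.
Signs alternate −, +, − ⇒ H ≺ 0 ⇒ concave.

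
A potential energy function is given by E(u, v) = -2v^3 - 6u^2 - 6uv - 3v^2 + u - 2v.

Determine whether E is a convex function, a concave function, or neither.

neither

The term -2v^3 is cubic, so the Hessian is not constant.
∂²E/∂v² = -12v - 6, which takes both signs as v varies (negative for sufficiently large v). A diagonal entry of the Hessian changing sign means the Hessian is neither positive- nor negative-semidefinite on all of R^2.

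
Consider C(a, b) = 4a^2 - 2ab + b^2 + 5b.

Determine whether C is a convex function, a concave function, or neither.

convex

C is quadratic, so its Hessian is the constant matrix H = [[8, -2], [-2, 2]].
det(H) = 12, tr(H) = 10.
det(H) > 0 and tr(H) > 0, so H is positive definite everywhere: convex.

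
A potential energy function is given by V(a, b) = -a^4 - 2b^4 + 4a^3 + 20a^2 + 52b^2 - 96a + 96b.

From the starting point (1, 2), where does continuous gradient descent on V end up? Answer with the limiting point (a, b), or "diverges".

V is separable, so gradient descent decouples: a follows -∂V/∂a, b follows -∂V/∂b.
∂V/∂a = -4(a - 4)(a - 2)(a + 3); at a=1 this is -48, so a increases.
∂V/∂b = -8(b - 4)(b + 1)(b + 3); at b=2 this is 240, so b decreases.
a converges to its nearest critical value 2 (a local min of the a-part); b converges to -1. The iterate converges to (2, -1).

(2, -1)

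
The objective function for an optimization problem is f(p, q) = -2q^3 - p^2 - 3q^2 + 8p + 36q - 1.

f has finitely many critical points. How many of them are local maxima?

f separates as a function of p plus a function of q, so ∇f=0 decouples.
∂f/∂p = -2(p - 4) = 0 at p ∈ {4}; ∂f/∂q = -6(q - 2)(q + 3) = 0 at q ∈ {-3, 2}.
The Hessian is diagonal: diag(f_pp, f_qq). Second derivatives: f_pp(4)=-2; f_qq(-3)=30, f_qq(2)=-30.
Local maxima occur where both diagonal entries negative: (4, 2). Count: 1.

1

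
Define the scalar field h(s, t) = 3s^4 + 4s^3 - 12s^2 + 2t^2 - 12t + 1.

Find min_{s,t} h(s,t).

-49

h(s,t) separates as P(s) + Q(t) + 1, so its minimum is min P + min Q + 1.
P'(s) = 12s(s - 1)(s + 2) vanishes at s ∈ {-2, 0, 1}; Q'(t) = 4(t - 3) vanishes at t ∈ {3}.
Local minima of P (where P''>0): P(-2)=-32, P(1)=-5. Local minima of Q: Q(3)=-18.
So the global minimum of h is P(-2) + Q(3) + 1 = -32 − 18 + 1 = -49, attained at (-2, 3).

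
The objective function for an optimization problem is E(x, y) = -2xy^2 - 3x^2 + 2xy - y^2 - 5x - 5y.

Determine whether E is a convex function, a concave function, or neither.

neither

The term -2xy^2 is cubic, so the Hessian is not constant.
∂²E/∂y² = -4x - 2, which takes both signs as x varies (negative for sufficiently large x). A diagonal entry of the Hessian changing sign means the Hessian is neither positive- nor negative-semidefinite on all of R^2.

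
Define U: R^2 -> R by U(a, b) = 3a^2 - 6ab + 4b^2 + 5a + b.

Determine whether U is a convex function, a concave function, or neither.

convex

U is quadratic, so its Hessian is the constant matrix H = [[6, -6], [-6, 8]].
det(H) = 12, tr(H) = 14.
det(H) > 0 and tr(H) > 0, so H is positive definite everywhere: convex.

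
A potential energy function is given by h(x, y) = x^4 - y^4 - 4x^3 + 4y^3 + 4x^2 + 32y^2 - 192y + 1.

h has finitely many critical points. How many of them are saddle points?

5

h separates as a function of x plus a function of y, so ∇h=0 decouples.
∂h/∂x = 4x(x - 2)(x - 1) = 0 at x ∈ {0, 1, 2}; ∂h/∂y = -4(y - 4)(y - 3)(y + 4) = 0 at y ∈ {-4, 3, 4}.
The Hessian is diagonal: diag(h_xx, h_yy). Second derivatives: h_xx(0)=8, h_xx(1)=-4, h_xx(2)=8; h_yy(-4)=-224, h_yy(3)=28, h_yy(4)=-32.
Saddle points occur where the two diagonal entries have opposite signs: (0, -4), (0, 4), (1, 3), (2, -4), (2, 4). Count: 5.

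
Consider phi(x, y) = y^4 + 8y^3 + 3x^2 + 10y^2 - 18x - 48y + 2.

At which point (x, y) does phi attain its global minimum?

(3, 1)

phi(x,y) separates as P(x) + Q(y) + 2, so its minimum is min P + min Q + 2.
P'(x) = 6x - 18 vanishes at x ∈ {3}; Q'(y) = 4(y - 1)(y + 3)(y + 4) vanishes at y ∈ {-4, -3, 1}.
Local minima of P (where P''>0): P(3)=-27. Local minima of Q: Q(-4)=96, Q(1)=-29.
So the global minimum of phi is P(3) + Q(1) + 2 = -27 − 29 + 2 = -54, attained at (3, 1).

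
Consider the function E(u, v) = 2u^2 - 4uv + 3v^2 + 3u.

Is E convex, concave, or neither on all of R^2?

E is quadratic, so its Hessian is the constant matrix H = [[4, -4], [-4, 6]].
det(H) = 8, tr(H) = 10.
det(H) > 0 and tr(H) > 0, so H is positive definite everywhere: convex.

convex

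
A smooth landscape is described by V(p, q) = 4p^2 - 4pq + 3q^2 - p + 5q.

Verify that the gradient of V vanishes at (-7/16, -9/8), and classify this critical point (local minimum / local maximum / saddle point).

∇V = (8p - 4q - 1, -4p + 6q + 5); substituting (-7/16, -9/8) gives ∇V = (0, 0), so (-7/16, -9/8) is indeed a critical point.
The Hessian of V is constant: H = [[8, -4], [-4, 6]].
det(H) = 8·6 − (-4)² = 32.
det(H) > 0 and tr(H) = 14 > 0, so H is positive definite and the point is a local minimum.

local minimum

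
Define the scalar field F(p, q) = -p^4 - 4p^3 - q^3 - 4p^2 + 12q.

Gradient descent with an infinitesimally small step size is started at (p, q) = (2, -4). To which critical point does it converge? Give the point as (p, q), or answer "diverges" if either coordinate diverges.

diverges

F is separable, so gradient descent decouples: p follows -∂F/∂p, q follows -∂F/∂q.
∂F/∂p = -4p(p + 1)(p + 2); at p=2 this is -96, so p increases.
∂F/∂q = -3(q - 2)(q + 2); at q=-4 this is -36, so q increases.
The p-coordinate has no critical point in that direction and runs off to infinity.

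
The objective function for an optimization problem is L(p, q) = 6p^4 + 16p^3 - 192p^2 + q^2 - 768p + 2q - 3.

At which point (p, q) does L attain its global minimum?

L(p,q) separates as A(p) + B(q) − 3, so its minimum is min A + min B − 3.
A'(p) = 24(p - 4)(p + 2)(p + 4) vanishes at p ∈ {-4, -2, 4}; B'(q) = 2q + 2 vanishes at q ∈ {-1}.
Local minima of A (where A''>0): A(-4)=512, A(4)=-3584. Local minima of B: B(-1)=-1.
So the global minimum of L is A(4) + B(-1) − 3 = -3584 − 1 − 3 = -3588, attained at (4, -1).

(4, -1)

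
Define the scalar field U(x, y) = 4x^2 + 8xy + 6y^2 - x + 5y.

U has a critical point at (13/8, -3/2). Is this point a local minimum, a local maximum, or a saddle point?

The Hessian of U is constant: H = [[8, 8], [8, 12]].
det(H) = 8·12 − 8² = 32.
det(H) > 0 and tr(H) = 20 > 0, so H is positive definite and the point is a local minimum.

local minimum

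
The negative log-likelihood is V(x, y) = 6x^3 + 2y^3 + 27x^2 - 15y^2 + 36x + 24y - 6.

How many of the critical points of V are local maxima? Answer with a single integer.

1

V separates as a function of x plus a function of y, so ∇V=0 decouples.
∂V/∂x = 18(x + 1)(x + 2) = 0 at x ∈ {-2, -1}; ∂V/∂y = 6(y - 4)(y - 1) = 0 at y ∈ {1, 4}.
The Hessian is diagonal: diag(V_xx, V_yy). Second derivatives: V_xx(-2)=-18, V_xx(-1)=18; V_yy(1)=-18, V_yy(4)=18.
Local maxima occur where both diagonal entries negative: (-2, 1). Count: 1.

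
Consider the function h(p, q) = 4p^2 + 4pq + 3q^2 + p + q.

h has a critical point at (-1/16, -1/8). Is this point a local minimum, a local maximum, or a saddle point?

local minimum

The Hessian of h is constant: H = [[8, 4], [4, 6]].
det(H) = 8·6 − 4² = 32.
det(H) > 0 and tr(H) = 14 > 0, so H is positive definite and the point is a local minimum.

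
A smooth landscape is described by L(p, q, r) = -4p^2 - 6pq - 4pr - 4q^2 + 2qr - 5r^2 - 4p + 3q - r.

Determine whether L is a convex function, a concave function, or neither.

concave

L is quadratic, so its Hessian is the constant matrix H = [[-8, -6, -4], [-6, -8, 2], [-4, 2, -10]].
Leading principal minors: -8, 28, -24.
Signs alternate −, +, − ⇒ H ≺ 0 ⇒ concave.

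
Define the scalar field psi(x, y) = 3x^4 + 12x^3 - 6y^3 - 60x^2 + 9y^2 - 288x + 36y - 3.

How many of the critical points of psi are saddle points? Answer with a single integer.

psi separates as a function of x plus a function of y, so ∇psi=0 decouples.
∂psi/∂x = 12(x - 3)(x + 2)(x + 4) = 0 at x ∈ {-4, -2, 3}; ∂psi/∂y = -18(y - 2)(y + 1) = 0 at y ∈ {-1, 2}.
The Hessian is diagonal: diag(psi_xx, psi_yy). Second derivatives: psi_xx(-4)=168, psi_xx(-2)=-120, psi_xx(3)=420; psi_yy(-1)=54, psi_yy(2)=-54.
Saddle points occur where the two diagonal entries have opposite signs: (-4, 2), (-2, -1), (3, 2). Count: 3.

3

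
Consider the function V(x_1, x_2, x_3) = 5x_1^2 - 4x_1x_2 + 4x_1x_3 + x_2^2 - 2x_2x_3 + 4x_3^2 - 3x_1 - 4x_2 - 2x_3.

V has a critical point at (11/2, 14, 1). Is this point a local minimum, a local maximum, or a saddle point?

local minimum

The Hessian is constant: H = [[10, -4, 4], [-4, 2, -2], [4, -2, 8]].
Leading principal minors: Δ₁ = 10, Δ₂ = 4, Δ₃ = 24.
All leading minors are positive, so H is positive definite: a local minimum.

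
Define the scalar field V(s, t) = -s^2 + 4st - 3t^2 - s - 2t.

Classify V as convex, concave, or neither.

neither

V is quadratic, so its Hessian is the constant matrix H = [[-2, 4], [4, -6]].
det(H) = -4, tr(H) = -8.
det(H) < 0, so H is indefinite: neither convex nor concave.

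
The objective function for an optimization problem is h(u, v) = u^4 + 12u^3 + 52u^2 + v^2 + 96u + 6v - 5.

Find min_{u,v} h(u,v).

h(u,v) separates as P(u) + Q(v) − 5, so its minimum is min P + min Q − 5.
P'(u) = 4(u + 2)(u + 3)(u + 4) vanishes at u ∈ {-4, -3, -2}; Q'(v) = 2v + 6 vanishes at v ∈ {-3}.
Local minima of P (where P''>0): P(-4)=-64, P(-2)=-64. Local minima of Q: Q(-3)=-9.
So the global minimum of h is P(-4) + Q(-3) − 5 = -64 − 9 − 5 = -78, attained at (-4, -3).

-78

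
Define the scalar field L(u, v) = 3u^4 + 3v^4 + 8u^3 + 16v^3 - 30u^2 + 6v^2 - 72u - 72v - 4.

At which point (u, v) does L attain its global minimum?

(2, 1)

L(u,v) separates as P(u) + Q(v) − 4, so its minimum is min P + min Q − 4.
P'(u) = 12(u - 2)(u + 1)(u + 3) vanishes at u ∈ {-3, -1, 2}; Q'(v) = 12(v - 1)(v + 2)(v + 3) vanishes at v ∈ {-3, -2, 1}.
Local minima of P (where P''>0): P(-3)=-27, P(2)=-152. Local minima of Q: Q(-3)=81, Q(1)=-47.
So the global minimum of L is P(2) + Q(1) − 4 = -152 − 47 − 4 = -203, attained at (2, 1).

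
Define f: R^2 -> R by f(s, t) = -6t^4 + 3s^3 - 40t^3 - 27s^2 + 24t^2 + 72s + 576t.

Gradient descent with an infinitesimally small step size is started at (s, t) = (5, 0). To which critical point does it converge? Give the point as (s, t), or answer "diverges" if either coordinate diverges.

(4, -3)

f is separable, so gradient descent decouples: s follows -∂f/∂s, t follows -∂f/∂t.
∂f/∂s = 9(s - 4)(s - 2); at s=5 this is 27, so s decreases.
∂f/∂t = -24(t - 2)(t + 3)(t + 4); at t=0 this is 576, so t decreases.
s converges to its nearest critical value 4 (a local min of the s-part); t converges to -3. The iterate converges to (4, -3).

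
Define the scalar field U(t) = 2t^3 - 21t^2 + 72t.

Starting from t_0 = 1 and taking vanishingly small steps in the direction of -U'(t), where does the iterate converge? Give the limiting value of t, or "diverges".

diverges

U'(t) = 6(t - 4)(t - 3), so U'(1) = 36.
Gradient descent moves in the -U' direction, i.e. t is decreasing.
There is no critical point below t=1, and U' keeps the same sign, so the iterate runs off to −∞.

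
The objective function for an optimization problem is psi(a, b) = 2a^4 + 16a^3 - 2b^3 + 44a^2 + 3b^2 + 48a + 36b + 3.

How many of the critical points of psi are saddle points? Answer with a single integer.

3

psi separates as a function of a plus a function of b, so ∇psi=0 decouples.
∂psi/∂a = 8(a + 1)(a + 2)(a + 3) = 0 at a ∈ {-3, -2, -1}; ∂psi/∂b = -6(b - 3)(b + 2) = 0 at b ∈ {-2, 3}.
The Hessian is diagonal: diag(psi_aa, psi_bb). Second derivatives: psi_aa(-3)=16, psi_aa(-2)=-8, psi_aa(-1)=16; psi_bb(-2)=30, psi_bb(3)=-30.
Saddle points occur where the two diagonal entries have opposite signs: (-3, 3), (-2, -2), (-1, 3). Count: 3.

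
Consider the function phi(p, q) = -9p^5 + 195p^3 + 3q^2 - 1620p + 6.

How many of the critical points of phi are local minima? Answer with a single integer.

phi separates as a function of p plus a function of q, so ∇phi=0 decouples.
∂phi/∂p = -45(p - 3)(p - 2)(p + 2)(p + 3) = 0 at p ∈ {-3, -2, 2, 3}; ∂phi/∂q = 6q = 0 at q ∈ {0}.
The Hessian is diagonal: diag(phi_pp, phi_qq). Second derivatives: phi_pp(-3)=1350, phi_pp(-2)=-900, phi_pp(2)=900, phi_pp(3)=-1350; phi_qq(0)=6.
Local minima occur where both diagonal entries positive: (-3, 0), (2, 0). Count: 2.

2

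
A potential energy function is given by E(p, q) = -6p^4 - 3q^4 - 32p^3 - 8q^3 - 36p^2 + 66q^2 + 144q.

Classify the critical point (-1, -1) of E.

local minimum

The mixed partial ∂²E/∂p∂q is 0, so the Hessian at any point is diag(E_pp, E_qq) = diag(-24(3p^2 + 8p + 3), 12(-3q^2 - 4q + 11)).
At (-1, -1): H = diag(48, 144).
Both eigenvalues are positive, so H is positive definite: a local minimum.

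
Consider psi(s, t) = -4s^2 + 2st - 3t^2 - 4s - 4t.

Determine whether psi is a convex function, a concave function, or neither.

concave

psi is quadratic, so its Hessian is the constant matrix H = [[-8, 2], [2, -6]].
det(H) = 44, tr(H) = -14.
det(H) > 0 and tr(H) < 0, so H is negative definite everywhere: concave.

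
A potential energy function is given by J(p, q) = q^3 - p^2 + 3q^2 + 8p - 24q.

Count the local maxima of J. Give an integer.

J separates as a function of p plus a function of q, so ∇J=0 decouples.
∂J/∂p = -2(p - 4) = 0 at p ∈ {4}; ∂J/∂q = 3(q - 2)(q + 4) = 0 at q ∈ {-4, 2}.
The Hessian is diagonal: diag(J_pp, J_qq). Second derivatives: J_pp(4)=-2; J_qq(-4)=-18, J_qq(2)=18.
Local maxima occur where both diagonal entries negative: (4, -4). Count: 1.

1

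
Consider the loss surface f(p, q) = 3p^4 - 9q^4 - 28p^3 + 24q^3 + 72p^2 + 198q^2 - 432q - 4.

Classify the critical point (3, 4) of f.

local maximum

The mixed partial ∂²f/∂p∂q is 0, so the Hessian at any point is diag(f_pp, f_qq) = diag(12(3p^2 - 14p + 12), 36(-3q^2 + 4q + 11)).
At (3, 4): H = diag(-36, -756).
Both eigenvalues are negative, so H is negative definite: a local maximum.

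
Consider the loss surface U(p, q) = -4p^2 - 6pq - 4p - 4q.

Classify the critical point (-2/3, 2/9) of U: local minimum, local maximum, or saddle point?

saddle point

The Hessian of U is constant: H = [[-8, -6], [-6, 0]].
det(H) = (-8)·0 − (-6)² = -36.
Since det(H) < 0, H is indefinite and the critical point is a saddle point.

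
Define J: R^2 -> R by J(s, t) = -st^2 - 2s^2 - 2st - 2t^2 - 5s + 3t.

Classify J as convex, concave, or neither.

The term -st^2 is cubic, so the Hessian is not constant.
∂²J/∂t² = -2s - 4, which takes both signs as s varies (negative for sufficiently large s). A diagonal entry of the Hessian changing sign means the Hessian is neither positive- nor negative-semidefinite on all of R^2.

neither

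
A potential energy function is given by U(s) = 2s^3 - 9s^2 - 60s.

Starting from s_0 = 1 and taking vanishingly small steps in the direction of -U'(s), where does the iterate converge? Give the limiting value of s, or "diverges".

U'(s) = 6(s - 5)(s + 2), so U'(1) = -72.
Gradient descent moves in the -U' direction, i.e. s is increasing.
The nearest critical point in that direction is s = 5, where U'' = 42 > 0 (a local minimum). The iterate converges there.

5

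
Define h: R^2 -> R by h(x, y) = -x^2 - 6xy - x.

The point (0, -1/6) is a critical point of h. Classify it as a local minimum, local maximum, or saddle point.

saddle point

The Hessian of h is constant: H = [[-2, -6], [-6, 0]].
det(H) = (-2)·0 − (-6)² = -36.
Since det(H) < 0, H is indefinite and the critical point is a saddle point.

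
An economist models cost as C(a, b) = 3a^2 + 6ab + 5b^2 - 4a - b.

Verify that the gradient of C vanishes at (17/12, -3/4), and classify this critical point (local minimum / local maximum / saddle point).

local minimum

∇C = (6a + 6b - 4, 6a + 10b - 1); substituting (17/12, -3/4) gives ∇C = (0, 0), so (17/12, -3/4) is indeed a critical point.
The Hessian of C is constant: H = [[6, 6], [6, 10]].
det(H) = 6·10 − 6² = 24.
det(H) > 0 and tr(H) = 16 > 0, so H is positive definite and the point is a local minimum.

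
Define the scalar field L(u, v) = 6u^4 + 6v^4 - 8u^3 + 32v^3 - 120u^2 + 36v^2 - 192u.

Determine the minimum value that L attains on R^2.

L(u,v) separates as P(u) + Q(v), so its minimum is min P + min Q.
P'(u) = 24(u - 4)(u + 1)(u + 2) vanishes at u ∈ {-2, -1, 4}; Q'(v) = 24v(v + 1)(v + 3) vanishes at v ∈ {-3, -1, 0}.
Local minima of P (where P''>0): P(-2)=64, P(4)=-1664. Local minima of Q: Q(-3)=-54, Q(0)=0.
So the global minimum of L is P(4) + Q(-3) = -1664 − 54 = -1718, attained at (4, -3).

-1718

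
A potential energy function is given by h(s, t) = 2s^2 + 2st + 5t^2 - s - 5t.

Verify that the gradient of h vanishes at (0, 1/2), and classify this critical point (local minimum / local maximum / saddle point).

∇h = (4s + 2t - 1, 2s + 10t - 5); substituting (0, 1/2) gives ∇h = (0, 0), so (0, 1/2) is indeed a critical point.
The Hessian of h is constant: H = [[4, 2], [2, 10]].
det(H) = 4·10 − 2² = 36.
det(H) > 0 and tr(H) = 14 > 0, so H is positive definite and the point is a local minimum.

local minimum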